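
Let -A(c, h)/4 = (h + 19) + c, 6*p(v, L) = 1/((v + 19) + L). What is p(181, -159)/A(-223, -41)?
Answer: 1/241080 ≈ 4.1480e-6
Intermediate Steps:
p(v, L) = 1/(6*(19 + L + v)) (p(v, L) = 1/(6*((v + 19) + L)) = 1/(6*((19 + v) + L)) = 1/(6*(19 + L + v)))
A(c, h) = -76 - 4*c - 4*h (A(c, h) = -4*((h + 19) + c) = -4*((19 + h) + c) = -4*(19 + c + h) = -76 - 4*c - 4*h)
p(181, -159)/A(-223, -41) = (1/(6*(19 - 159 + 181)))/(-76 - 4*(-223) - 4*(-41)) = ((1/6)/41)/(-76 + 892 + 164) = ((1/6)*(1/41))/980 = (1/246)*(1/980) = 1/241080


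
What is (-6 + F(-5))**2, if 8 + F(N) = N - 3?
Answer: 484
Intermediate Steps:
F(N) = -11 + N (F(N) = -8 + (N - 3) = -8 + (-3 + N) = -11 + N)
(-6 + F(-5))**2 = (-6 + (-11 - 5))**2 = (-6 - 16)**2 = (-22)**2 = 484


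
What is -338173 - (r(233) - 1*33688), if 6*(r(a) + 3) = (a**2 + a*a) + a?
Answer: -1935703/6 ≈ -3.2262e+5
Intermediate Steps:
r(a) = -3 + a**2/3 + a/6 (r(a) = -3 + ((a**2 + a*a) + a)/6 = -3 + ((a**2 + a**2) + a)/6 = -3 + (2*a**2 + a)/6 = -3 + (a + 2*a**2)/6 = -3 + (a**2/3 + a/6) = -3 + a**2/3 + a/6)
-338173 - (r(233) - 1*33688) = -338173 - ((-3 + (1/3)*233**2 + (1/6)*233) - 1*33688) = -338173 - ((-3 + (1/3)*54289 + 233/6) - 33688) = -338173 - ((-3 + 54289/3 + 233/6) - 33688) = -338173 - (108793/6 - 33688) = -338173 - 1*(-93335/6) = -338173 + 93335/6 = -1935703/6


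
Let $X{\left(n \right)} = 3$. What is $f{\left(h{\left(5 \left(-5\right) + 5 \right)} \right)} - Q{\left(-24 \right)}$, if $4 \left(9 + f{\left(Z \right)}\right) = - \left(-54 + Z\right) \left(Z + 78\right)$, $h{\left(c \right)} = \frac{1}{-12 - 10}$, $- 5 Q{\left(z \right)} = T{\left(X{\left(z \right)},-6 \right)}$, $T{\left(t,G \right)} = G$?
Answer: $\frac{10096939}{9680} \approx 1043.1$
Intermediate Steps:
$Q{\left(z \right)} = \frac{6}{5}$ ($Q{\left(z \right)} = \left(- \frac{1}{5}\right) \left(-6\right) = \frac{6}{5}$)
$h{\left(c \right)} = - \frac{1}{22}$ ($h{\left(c \right)} = \frac{1}{-22} = - \frac{1}{22}$)
$f{\left(Z \right)} = -9 - \frac{\left(-54 + Z\right) \left(78 + Z\right)}{4}$ ($f{\left(Z \right)} = -9 + \frac{\left(-1\right) \left(-54 + Z\right) \left(Z + 78\right)}{4} = -9 + \frac{\left(-1\right) \left(-54 + Z\right) \left(78 + Z\right)}{4} = -9 - \frac{\left(-54 + Z\right) \left(78 + Z\right)}{4}$)
$f{\left(h{\left(5 \left(-5\right) + 5 \right)} \right)} - Q{\left(-24 \right)} = \left(1044 - - \frac{3}{11} - \frac{\left(- \frac{1}{22}\right)^{2}}{4}\right) - \frac{6}{5} = \left(1044 + \frac{3}{11} - \frac{1}{1936}\right) - \frac{6}{5} = \frac{2021711}{1936} - \frac{6}{5} = \frac{10096939}{9680}$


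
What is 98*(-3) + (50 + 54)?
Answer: -190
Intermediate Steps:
98*(-3) + (50 + 54) = -294 + 104 = -190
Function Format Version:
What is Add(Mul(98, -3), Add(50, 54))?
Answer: -190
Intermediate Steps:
Add(Mul(98, -3), Add(50, 54)) = Add(-294, 104) = -190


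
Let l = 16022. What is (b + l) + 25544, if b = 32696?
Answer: 74262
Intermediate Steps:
(b + l) + 25544 = (32696 + 16022) + 25544 = 48718 + 25544 = 74262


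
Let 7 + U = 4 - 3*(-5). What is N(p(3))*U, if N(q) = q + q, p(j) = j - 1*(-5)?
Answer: 192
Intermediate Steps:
p(j) = 5 + j (p(j) = j + 5 = 5 + j)
N(q) = 2*q
U = 12 (U = -7 + (4 - 3*(-5)) = -7 + (4 + 15) = -7 + 19 = 12)
N(p(3))*U = (2*(5 + 3))*12 = (2*8)*12 = 16*12 = 192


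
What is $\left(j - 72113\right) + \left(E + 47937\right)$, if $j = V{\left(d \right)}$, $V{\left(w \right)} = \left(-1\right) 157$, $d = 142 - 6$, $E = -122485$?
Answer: $-146818$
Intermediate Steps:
$d = 136$
$V{\left(w \right)} = -157$
$j = -157$
$\left(j - 72113\right) + \left(E + 47937\right) = \left(-157 - 72113\right) + \left(-122485 + 47937\right) = -72270 - 74548 = -146818$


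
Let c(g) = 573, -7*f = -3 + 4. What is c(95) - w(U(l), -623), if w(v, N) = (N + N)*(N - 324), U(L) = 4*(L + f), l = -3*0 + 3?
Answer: -1179389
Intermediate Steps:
f = -1/7 (f = -(-3 + 4)/7 = -1/7*1 = -1/7 ≈ -0.14286)
l = 3 (l = 0 + 3 = 3)
U(L) = -4/7 + 4*L (U(L) = 4*(L - 1/7) = 4*(-1/7 + L) = -4/7 + 4*L)
w(v, N) = 2*N*(-324 + N) (w(v, N) = (2*N)*(-324 + N) = 2*N*(-324 + N))
c(95) - w(U(l), -623) = 573 - 2*(-623)*(-324 - 623) = 573 - 2*(-623)*(-947) = 573 - 1*1179962 = 573 - 1179962 = -1179389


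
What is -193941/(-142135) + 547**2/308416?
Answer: 102342578671/43836708160 ≈ 2.3346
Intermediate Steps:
-193941/(-142135) + 547**2/308416 = -193941*(-1/142135) + 299209*(1/308416) = 193941/142135 + 299209/308416 = 102342578671/43836708160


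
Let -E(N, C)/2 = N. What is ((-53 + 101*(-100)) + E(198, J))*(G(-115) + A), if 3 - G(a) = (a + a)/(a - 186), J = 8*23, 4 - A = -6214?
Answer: -2821542537/43 ≈ -6.5617e+7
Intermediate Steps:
A = 6218 (A = 4 - 1*(-6214) = 4 + 6214 = 6218)
J = 184
G(a) = 3 - 2*a/(-186 + a) (G(a) = 3 - (a + a)/(a - 186) = 3 - 2*a/(-186 + a))
E(N, C) = -2*N
((-53 + 101*(-100)) + E(198, J))*(G(-115) + A) = ((-53 + 101*(-100)) - 2*198)*((-558 - 115)/(-186 - 115) + 6218) = ((-53 - 10100) - 396)*(-673/(-301) + 6218) = (-10153 - 396)*(-1/301*(-673) + 6218) = -10549*(673/301 + 6218) = -10549*1872291/301 = -2821542537/43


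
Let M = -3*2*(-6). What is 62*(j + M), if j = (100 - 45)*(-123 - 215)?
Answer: -1150348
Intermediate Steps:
M = 36 (M = -6*(-6) = 36)
j = -18590 (j = 55*(-338) = -18590)
62*(j + M) = 62*(-18590 + 36) = 62*(-18554) = -1150348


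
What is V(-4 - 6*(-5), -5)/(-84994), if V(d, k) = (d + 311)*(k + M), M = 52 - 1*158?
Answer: 37407/84994 ≈ 0.44011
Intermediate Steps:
M = -106 (M = 52 - 158 = -106)
V(d, k) = (-106 + k)*(311 + d) (V(d, k) = (d + 311)*(k - 106) = (311 + d)*(-106 + k) = (-106 + k)*(311 + d))
V(-4 - 6*(-5), -5)/(-84994) = (-32966 - 106*(-4 - 6*(-5)) + 311*(-5) + (-4 - 6*(-5))*(-5))/(-84994) = (-32966 - 106*(-4 + 30) - 1555 + (-4 + 30)*(-5))*(-1/84994) = (-32966 - 106*26 - 1555 + 26*(-5))*(-1/84994) = (-32966 - 2756 - 1555 - 130)*(-1/84994) = -37407*(-1/84994) = 37407/84994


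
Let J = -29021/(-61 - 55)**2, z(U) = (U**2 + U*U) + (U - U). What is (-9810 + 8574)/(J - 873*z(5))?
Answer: 16631616/587383421 ≈ 0.028315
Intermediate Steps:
z(U) = 2*U**2 (z(U) = (U**2 + U**2) + 0 = 2*U**2 + 0 = 2*U**2)
J = -29021/13456 (J = -29021/((-116)**2) = -29021/13456 ≈ -2.1567)
(-9810 + 8574)/(J - 873*z(5)) = (-9810 + 8574)/(-29021/13456 - 1746*5**2) = -1236/(-29021/13456 - 1746*25) = -1236/(-29021/13456 - 873*50) = -1236/(-29021/13456 - 43650) = -1236/(-587383421/13456) = -1236*(-13456/587383421) = 16631616/587383421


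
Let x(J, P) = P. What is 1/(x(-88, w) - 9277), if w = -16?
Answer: -1/9293 ≈ -0.00010761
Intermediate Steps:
1/(x(-88, w) - 9277) = 1/(-16 - 9277) = 1/(-9293) = -1/9293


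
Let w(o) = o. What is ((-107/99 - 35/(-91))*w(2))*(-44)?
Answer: 7168/117 ≈ 61.265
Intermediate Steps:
((-107/99 - 35/(-91))*w(2))*(-44) = ((-107/99 - 35/(-91))*2)*(-44) = ((-107*1/99 - 35*(-1/91))*2)*(-44) = ((-107/99 + 5/13)*2)*(-44) = -896/1287*2*(-44) = -1792/1287*(-44) = 7168/117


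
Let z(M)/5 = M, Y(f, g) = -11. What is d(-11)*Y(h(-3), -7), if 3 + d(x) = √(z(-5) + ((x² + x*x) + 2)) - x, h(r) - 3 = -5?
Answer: -88 - 11*√219 ≈ -250.79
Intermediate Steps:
h(r) = -2 (h(r) = 3 - 5 = -2)
z(M) = 5*M
d(x) = -3 + √(-23 + 2*x²) - x (d(x) = -3 + (√(5*(-5) + ((x² + x*x) + 2)) - x) = -3 + (√(-25 + ((x² + x²) + 2)) - x) = -3 + (√(-25 + (2*x² + 2)) - x) = -3 + (√(-25 + (2 + 2*x²)) - x) = -3 + (√(-23 + 2*x²) - x) = -3 + √(-23 + 2*x²) - x)
d(-11)*Y(h(-3), -7) = (-3 + √(-23 + 2*(-11)²) - 1*(-11))*(-11) = (-3 + √(-23 + 2*121) + 11)*(-11) = (-3 + √(-23 + 242) + 11)*(-11) = (-3 + √219 + 11)*(-11) = (8 + √219)*(-11) = -88 - 11*√219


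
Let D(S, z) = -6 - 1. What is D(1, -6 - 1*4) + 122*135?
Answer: 16463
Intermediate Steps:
D(S, z) = -7
D(1, -6 - 1*4) + 122*135 = -7 + 122*135 = -7 + 16470 = 16463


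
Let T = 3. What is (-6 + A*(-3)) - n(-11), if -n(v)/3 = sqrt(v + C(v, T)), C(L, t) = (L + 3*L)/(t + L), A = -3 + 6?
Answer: -15 + 3*I*sqrt(22)/2 ≈ -15.0 + 7.0356*I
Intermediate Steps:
A = 3
C(L, t) = 4*L/(L + t) (C(L, t) = (4*L)/(L + t) = 4*L/(L + t))
n(v) = -3*sqrt(v + 4*v/(3 + v)) (n(v) = -3*sqrt(v + 4*v/(v + 3)) = -3*sqrt(v + 4*v/(3 + v)))
(-6 + A*(-3)) - n(-11) = (-6 + 3*(-3)) - (-3)*sqrt(-11*(7 - 11)/(3 - 11)) = (-6 - 9) - (-3)*sqrt(-11*(-4)/(-8)) = -15 - (-3)*sqrt(-11*(-1/8)*(-4)) = -15 - (-3)*sqrt(-11/2) = -15 - (-3)*I*sqrt(22)/2 = -15 + 3*I*sqrt(22)/2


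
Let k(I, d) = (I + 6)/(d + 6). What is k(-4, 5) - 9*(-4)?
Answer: 398/11 ≈ 36.182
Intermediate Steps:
k(I, d) = (6 + I)/(6 + d)
k(-4, 5) - 9*(-4) = (6 - 4)/(6 + 5) - 9*(-4) = 2/11 + 36 = 398/11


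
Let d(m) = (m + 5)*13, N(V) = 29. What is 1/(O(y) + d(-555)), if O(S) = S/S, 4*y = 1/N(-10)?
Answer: -1/7149 ≈ -0.00013988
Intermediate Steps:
y = 1/116 (y = (¼)/29 = (¼)*(1/29) = 1/116 ≈ 0.0086207)
O(S) = 1
d(m) = 65 + 13*m (d(m) = (5 + m)*13 = 65 + 13*m)
1/(O(y) + d(-555)) = 1/(1 + (65 + 13*(-555))) = 1/(1 + (65 - 7215)) = 1/(1 - 7150) = 1/(-7149) = -1/7149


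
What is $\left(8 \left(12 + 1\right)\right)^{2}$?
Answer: $10816$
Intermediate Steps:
$\left(8 \left(12 + 1\right)\right)^{2} = \left(8 \cdot 13\right)^{2} = 104^{2} = 10816$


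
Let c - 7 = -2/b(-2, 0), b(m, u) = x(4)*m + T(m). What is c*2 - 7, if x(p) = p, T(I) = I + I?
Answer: 22/3 ≈ 7.3333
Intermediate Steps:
T(I) = 2*I
b(m, u) = 6*m (b(m, u) = 4*m + 2*m = 6*m)
c = 43/6 (c = 7 - 2/(6*(-2)) = 7 - 2/(-12) = 7 - 2*(-1/12) = 7 + ⅙ = 43/6 ≈ 7.1667)
c*2 - 7 = (43/6)*2 - 7 = 43/3 - 7 = 22/3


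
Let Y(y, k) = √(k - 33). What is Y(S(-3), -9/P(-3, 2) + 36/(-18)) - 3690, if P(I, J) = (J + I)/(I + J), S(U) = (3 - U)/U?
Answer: -3690 + 2*I*√11 ≈ -3690.0 + 6.6332*I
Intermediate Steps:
S(U) = (3 - U)/U
P(I, J) = 1 (P(I, J) = (I + J)/(I + J) = 1)
Y(y, k) = √(-33 + k)
Y(S(-3), -9/P(-3, 2) + 36/(-18)) - 3690 = √(-33 + (-9/1 + 36/(-18))) - 3690 = √(-33 + (-9*1 + 36*(-1/18))) - 3690 = √(-33 + (-9 - 2)) - 3690 = √(-33 - 11) - 3690 = √(-44) - 3690 = 2*I*√11 - 3690 = -3690 + 2*I*√11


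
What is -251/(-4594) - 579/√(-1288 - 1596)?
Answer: 251/4594 + 579*I*√721/1442 ≈ 0.054636 + 10.782*I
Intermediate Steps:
-251/(-4594) - 579/√(-1288 - 1596) = -251*(-1/4594) - 579*(-I*√721/1442) = 251/4594 - 579*(-I*√721/1442) = 251/4594 - (-579)*I*√721/1442 = 251/4594 + 579*I*√721/1442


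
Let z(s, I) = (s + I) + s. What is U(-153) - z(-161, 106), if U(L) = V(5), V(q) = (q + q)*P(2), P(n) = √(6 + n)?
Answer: 216 + 20*√2 ≈ 244.28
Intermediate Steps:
V(q) = 4*q*√2 (V(q) = (q + q)*√(6 + 2) = (2*q)*√8 = (2*q)*(2*√2) = 4*q*√2)
z(s, I) = I + 2*s (z(s, I) = (I + s) + s = I + 2*s)
U(L) = 20*√2 (U(L) = 4*5*√2 = 20*√2)
U(-153) - z(-161, 106) = 20*√2 - (106 + 2*(-161)) = 20*√2 - (106 - 322) = 20*√2 - 1*(-216) = 20*√2 + 216 = 216 + 20*√2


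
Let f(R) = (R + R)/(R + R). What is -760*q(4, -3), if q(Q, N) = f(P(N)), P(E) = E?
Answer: -760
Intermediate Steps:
f(R) = 1 (f(R) = (2*R)/((2*R)) = (2*R)*(1/(2*R)) = 1)
q(Q, N) = 1
-760*q(4, -3) = -760*1 = -760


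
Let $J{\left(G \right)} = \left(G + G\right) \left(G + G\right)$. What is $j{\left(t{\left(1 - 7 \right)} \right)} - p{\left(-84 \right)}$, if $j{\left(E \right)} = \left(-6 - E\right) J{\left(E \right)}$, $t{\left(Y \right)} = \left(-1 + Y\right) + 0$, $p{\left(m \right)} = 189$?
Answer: $7$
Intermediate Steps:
$t{\left(Y \right)} = -1 + Y$
$J{\left(G \right)} = 4 G^{2}$ ($J{\left(G \right)} = 2 G 2 G = 4 G^{2}$)
$j{\left(E \right)} = 4 E^{2} \left(-6 - E\right)$ ($j{\left(E \right)} = \left(-6 - E\right) 4 E^{2} = 4 E^{2} \left(-6 - E\right)$)
$j{\left(t{\left(1 - 7 \right)} \right)} - p{\left(-84 \right)} = 4 \left(-1 + \left(1 - 7\right)\right)^{2} \left(-6 - \left(-1 + \left(1 - 7\right)\right)\right) - 189 = 4 \left(-1 - 6\right)^{2} \left(-6 - \left(-1 - 6\right)\right) - 189 = 4 \left(-7\right)^{2} \left(-6 - -7\right) - 189 = 4 \cdot 49 \left(-6 + 7\right) - 189 = 4 \cdot 49 \cdot 1 - 189 = 196 - 189 = 7$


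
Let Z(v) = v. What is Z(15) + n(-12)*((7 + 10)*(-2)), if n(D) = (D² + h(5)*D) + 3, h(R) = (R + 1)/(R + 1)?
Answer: -4575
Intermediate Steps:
h(R) = 1 (h(R) = (1 + R)/(1 + R) = 1)
n(D) = 3 + D + D² (n(D) = (D² + 1*D) + 3 = (D² + D) + 3 = (D + D²) + 3 = 3 + D + D²)
Z(15) + n(-12)*((7 + 10)*(-2)) = 15 + (3 - 12 + (-12)²)*((7 + 10)*(-2)) = 15 + (3 - 12 + 144)*(17*(-2)) = 15 + 135*(-34) = 15 - 4590 = -4575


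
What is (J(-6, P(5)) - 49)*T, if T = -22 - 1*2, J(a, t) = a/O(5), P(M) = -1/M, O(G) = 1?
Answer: 1320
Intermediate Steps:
J(a, t) = a (J(a, t) = a/1 = a*1 = a)
T = -24 (T = -22 - 2 = -24)
(J(-6, P(5)) - 49)*T = (-6 - 49)*(-24) = -55*(-24) = 1320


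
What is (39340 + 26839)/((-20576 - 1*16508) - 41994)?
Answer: -66179/79078 ≈ -0.83688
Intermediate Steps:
(39340 + 26839)/((-20576 - 1*16508) - 41994) = 66179/((-20576 - 16508) - 41994) = 66179/(-37084 - 41994) = 66179/(-79078) = 66179*(-1/79078) = -66179/79078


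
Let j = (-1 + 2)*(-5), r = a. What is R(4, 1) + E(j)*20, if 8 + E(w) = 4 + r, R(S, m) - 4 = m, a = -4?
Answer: -155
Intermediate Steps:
r = -4
R(S, m) = 4 + m
j = -5 (j = 1*(-5) = -5)
E(w) = -8 (E(w) = -8 + (4 - 4) = -8 + 0 = -8)
R(4, 1) + E(j)*20 = (4 + 1) - 8*20 = 5 - 160 = -155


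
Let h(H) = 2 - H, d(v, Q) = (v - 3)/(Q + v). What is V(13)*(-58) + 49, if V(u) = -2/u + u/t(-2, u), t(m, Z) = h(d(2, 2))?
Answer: -32431/117 ≈ -277.19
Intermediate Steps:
d(v, Q) = (-3 + v)/(Q + v)
t(m, Z) = 9/4 (t(m, Z) = 2 - (-3 + 2)/(2 + 2) = 2 - (-1)/4 = 2 - 1*(-1/4) = 2 + 1/4 = 9/4)
V(u) = -2/u + 4*u/9 (V(u) = -2/u + u/(9/4) = -2/u + u*(4/9) = -2/u + 4*u/9)
V(13)*(-58) + 49 = (-2/13 + (4/9)*13)*(-58) + 49 = (-2*1/13 + 52/9)*(-58) + 49 = (-2/13 + 52/9)*(-58) + 49 = (658/117)*(-58) + 49 = -38164/117 + 49 = -32431/117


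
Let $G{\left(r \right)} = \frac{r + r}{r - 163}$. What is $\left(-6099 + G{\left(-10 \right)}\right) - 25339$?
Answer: $- \frac{5438754}{173} \approx -31438.0$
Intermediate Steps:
$G{\left(r \right)} = \frac{2 r}{-163 + r}$
$\left(-6099 + G{\left(-10 \right)}\right) - 25339 = \left(-6099 + 2 \left(-10\right) \frac{1}{-163 - 10}\right) - 25339 = \left(-6099 + 2 \left(-10\right) \frac{1}{-173}\right) - 25339 = \left(-6099 + 2 \left(-10\right) \left(- \frac{1}{173}\right)\right) - 25339 = \left(-6099 + \frac{20}{173}\right) - 25339 = - \frac{1055107}{173} - 25339 = - \frac{5438754}{173}$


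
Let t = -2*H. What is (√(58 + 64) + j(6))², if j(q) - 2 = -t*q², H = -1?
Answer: (70 - √122)² ≈ 3475.6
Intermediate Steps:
t = 2 (t = -2*(-1) = 2)
j(q) = 2 - 2*q²
(√(58 + 64) + j(6))² = (√(58 + 64) + (2 - 2*6²))² = (√122 + (2 - 2*36))² = (√122 + (2 - 72))² = (√122 - 70)² = (-70 + √122)²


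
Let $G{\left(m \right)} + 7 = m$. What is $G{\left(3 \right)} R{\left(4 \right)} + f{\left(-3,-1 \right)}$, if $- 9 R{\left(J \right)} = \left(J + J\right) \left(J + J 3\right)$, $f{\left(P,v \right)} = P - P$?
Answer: $\frac{512}{9} \approx 56.889$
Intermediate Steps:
$G{\left(m \right)} = -7 + m$
$f{\left(P,v \right)} = 0$
$R{\left(J \right)} = - \frac{8 J^{2}}{9}$ ($R{\left(J \right)} = - \frac{\left(J + J\right) \left(J + J 3\right)}{9} = - \frac{2 J \left(J + 3 J\right)}{9} = - \frac{2 J 4 J}{9} = - \frac{8 J^{2}}{9}$)
$G{\left(3 \right)} R{\left(4 \right)} + f{\left(-3,-1 \right)} = \left(-7 + 3\right) \left(- \frac{8 \cdot 4^{2}}{9}\right) + 0 = - 4 \left(\left(- \frac{8}{9}\right) 16\right) + 0 = \left(-4\right) \left(- \frac{128}{9}\right) + 0 = \frac{512}{9} + 0 = \frac{512}{9}$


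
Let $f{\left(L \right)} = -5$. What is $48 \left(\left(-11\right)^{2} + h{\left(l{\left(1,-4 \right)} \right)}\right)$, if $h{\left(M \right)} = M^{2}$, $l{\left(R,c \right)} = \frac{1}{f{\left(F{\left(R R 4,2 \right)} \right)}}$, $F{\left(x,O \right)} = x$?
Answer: $\frac{145248}{25} \approx 5809.9$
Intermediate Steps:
$l{\left(R,c \right)} = - \frac{1}{5}$ ($l{\left(R,c \right)} = \frac{1}{-5} = - \frac{1}{5}$)
$48 \left(\left(-11\right)^{2} + h{\left(l{\left(1,-4 \right)} \right)}\right) = 48 \left(\left(-11\right)^{2} + \left(- \frac{1}{5}\right)^{2}\right) = 48 \left(121 + \frac{1}{25}\right) = 48 \cdot \frac{3026}{25} = \frac{145248}{25}$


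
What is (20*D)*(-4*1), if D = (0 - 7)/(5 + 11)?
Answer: 35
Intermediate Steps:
D = -7/16 ≈ -0.43750
(20*D)*(-4*1) = (20*(-7/16))*(-4*1) = -35/4*(-4) = 35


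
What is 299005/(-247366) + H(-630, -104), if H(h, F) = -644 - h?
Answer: -537447/35338 ≈ -15.209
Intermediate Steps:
299005/(-247366) + H(-630, -104) = 299005/(-247366) + (-644 - 1*(-630)) = 299005*(-1/247366) + (-644 + 630) = -42715/35338 - 14 = -537447/35338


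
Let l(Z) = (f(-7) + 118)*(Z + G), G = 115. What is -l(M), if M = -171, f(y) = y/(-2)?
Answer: 6804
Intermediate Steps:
f(y) = -y/2 (f(y) = y*(-½) = -y/2)
l(Z) = 27945/2 + 243*Z/2 (l(Z) = (-½*(-7) + 118)*(Z + 115) = (7/2 + 118)*(115 + Z) = 243*(115 + Z)/2 = 27945/2 + 243*Z/2)
-l(M) = -(27945/2 + (243/2)*(-171)) = -(27945/2 - 41553/2) = -1*(-6804) = 6804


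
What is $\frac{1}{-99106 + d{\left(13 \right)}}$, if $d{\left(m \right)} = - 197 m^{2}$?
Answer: $- \frac{1}{132399} \approx -7.5529 \cdot 10^{-6}$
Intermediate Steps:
$\frac{1}{-99106 + d{\left(13 \right)}} = \frac{1}{-99106 - 197 \cdot 13^{2}} = \frac{1}{-99106 - 33293} = \frac{1}{-132399} = - \frac{1}{132399}$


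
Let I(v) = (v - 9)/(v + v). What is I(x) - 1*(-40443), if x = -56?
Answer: 4529681/112 ≈ 40444.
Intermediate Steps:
I(v) = (-9 + v)/(2*v) (I(v) = (-9 + v)/((2*v)) = (-9 + v)*(1/(2*v)) = (-9 + v)/(2*v))
I(x) - 1*(-40443) = (½)*(-9 - 56)/(-56) - 1*(-40443) = (½)*(-1/56)*(-65) + 40443 = 65/112 + 40443 = 4529681/112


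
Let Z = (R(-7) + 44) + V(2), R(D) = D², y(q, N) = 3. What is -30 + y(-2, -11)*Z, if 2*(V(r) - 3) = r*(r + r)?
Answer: 270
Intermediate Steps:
V(r) = 3 + r² (V(r) = 3 + (r*(r + r))/2 = 3 + (r*(2*r))/2 = 3 + (2*r²)/2 = 3 + r²)
Z = 100 (Z = ((-7)² + 44) + (3 + 2²) = (49 + 44) + (3 + 4) = 93 + 7 = 100)
-30 + y(-2, -11)*Z = -30 + 3*100 = -30 + 300 = 270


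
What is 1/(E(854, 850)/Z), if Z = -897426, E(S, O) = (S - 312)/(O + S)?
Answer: -764606952/271 ≈ -2.8214e+6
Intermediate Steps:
E(S, O) = (-312 + S)/(O + S)
1/(E(854, 850)/Z) = 1/(((-312 + 854)/(850 + 854))/(-897426)) = 1/((542/1704)*(-1/897426)) = 1/(((1/1704)*542)*(-1/897426)) = 1/((271/852)*(-1/897426)) = 1/(-271/764606952) = -764606952/271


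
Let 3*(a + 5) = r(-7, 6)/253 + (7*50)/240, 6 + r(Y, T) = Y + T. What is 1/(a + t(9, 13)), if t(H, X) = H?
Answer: 18216/81551 ≈ 0.22337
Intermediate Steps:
r(Y, T) = -6 + T + Y (r(Y, T) = -6 + (Y + T) = -6 + (T + Y) = -6 + T + Y)
a = -82393/18216 (a = -5 + ((-6 + 6 - 7)/253 + (7*50)/240)/3 = -5 + (-7*1/253 + 350*(1/240))/3 = -5 + (-7/253 + 35/24)/3 = -5 + (⅓)*(8687/6072) = -5 + 8687/18216 = -82393/18216 ≈ -4.5231)
1/(a + t(9, 13)) = 1/(-82393/18216 + 9) = 1/(81551/18216) = 18216/81551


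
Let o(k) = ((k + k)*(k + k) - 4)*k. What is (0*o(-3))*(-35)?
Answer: 0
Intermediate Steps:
o(k) = k*(-4 + 4*k²) (o(k) = ((2*k)*(2*k) - 4)*k = (4*k² - 4)*k = (-4 + 4*k²)*k = k*(-4 + 4*k²))
(0*o(-3))*(-35) = (0*(4*(-3)*(-1 + (-3)²)))*(-35) = (0*(4*(-3)*(-1 + 9)))*(-35) = (0*(4*(-3)*8))*(-35) = (0*(-96))*(-35) = 0*(-35) = 0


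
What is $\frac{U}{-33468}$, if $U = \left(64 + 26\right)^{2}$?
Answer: $- \frac{675}{2789} \approx -0.24202$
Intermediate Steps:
$U = 8100$ ($U = 90^{2} = 8100$)
$\frac{U}{-33468} = \frac{8100}{-33468} = 8100 \left(- \frac{1}{33468}\right) = - \frac{675}{2789}$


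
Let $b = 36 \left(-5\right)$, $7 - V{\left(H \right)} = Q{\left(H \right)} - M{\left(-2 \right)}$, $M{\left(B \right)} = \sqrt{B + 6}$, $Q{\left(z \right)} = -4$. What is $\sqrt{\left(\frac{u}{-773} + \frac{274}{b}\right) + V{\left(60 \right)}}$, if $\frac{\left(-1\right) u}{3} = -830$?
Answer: $\frac{\sqrt{4440181570}}{23190} \approx 2.8734$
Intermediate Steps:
$M{\left(B \right)} = \sqrt{6 + B}$
$V{\left(H \right)} = 13$ ($V{\left(H \right)} = 7 - \left(-4 - \sqrt{6 - 2}\right) = 7 - \left(-4 - \sqrt{4}\right) = 7 - \left(-4 - 2\right) = 7 - -6 = 7 + 6 = 13$)
$u = 2490$ ($u = \left(-3\right) \left(-830\right) = 2490$)
$b = -180$
$\sqrt{\left(\frac{u}{-773} + \frac{274}{b}\right) + V{\left(60 \right)}} = \sqrt{\left(\frac{2490}{-773} + \frac{274}{-180}\right) + 13} = \sqrt{\left(2490 \left(- \frac{1}{773}\right) + 274 \left(- \frac{1}{180}\right)\right) + 13} = \sqrt{\left(- \frac{2490}{773} - \frac{137}{90}\right) + 13} = \sqrt{- \frac{330001}{69570} + 13} = \sqrt{\frac{574409}{69570}} = \frac{\sqrt{4440181570}}{23190}$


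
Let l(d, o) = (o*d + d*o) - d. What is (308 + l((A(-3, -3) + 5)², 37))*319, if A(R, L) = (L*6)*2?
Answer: 22477059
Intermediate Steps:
A(R, L) = 12*L (A(R, L) = (6*L)*2 = 12*L)
l(d, o) = -d + 2*d*o (l(d, o) = (d*o + d*o) - d = 2*d*o - d = -d + 2*d*o)
(308 + l((A(-3, -3) + 5)², 37))*319 = (308 + (12*(-3) + 5)²*(-1 + 2*37))*319 = (308 + (-36 + 5)²*(-1 + 74))*319 = (308 + (-31)²*73)*319 = (308 + 961*73)*319 = (308 + 70153)*319 = 70461*319 = 22477059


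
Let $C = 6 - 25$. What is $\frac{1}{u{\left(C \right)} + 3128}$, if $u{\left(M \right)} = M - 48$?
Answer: $\frac{1}{3061} \approx 0.00032669$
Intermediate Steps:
$C = -19$ ($C = 6 - 25 = -19$)
$u{\left(M \right)} = -48 + M$ ($u{\left(M \right)} = M - 48 = -48 + M$)
$\frac{1}{u{\left(C \right)} + 3128} = \frac{1}{\left(-48 - 19\right) + 3128} = \frac{1}{-67 + 3128} = \frac{1}{3061}$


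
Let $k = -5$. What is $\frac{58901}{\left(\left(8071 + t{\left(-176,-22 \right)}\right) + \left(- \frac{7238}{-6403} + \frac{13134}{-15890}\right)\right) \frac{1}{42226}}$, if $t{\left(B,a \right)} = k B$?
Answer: $\frac{63263034440761855}{227684626247} \approx 2.7785 \cdot 10^{5}$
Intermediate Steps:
$t{\left(B,a \right)} = - 5 B$
$\frac{58901}{\left(\left(8071 + t{\left(-176,-22 \right)}\right) + \left(- \frac{7238}{-6403} + \frac{13134}{-15890}\right)\right) \frac{1}{42226}} = \frac{58901}{\left(\left(8071 - -880\right) + \left(- \frac{7238}{-6403} + \frac{13134}{-15890}\right)\right) \frac{1}{42226}} = \frac{58901}{\left(\left(8071 + 880\right) + \left(\left(-7238\right) \left(- \frac{1}{6403}\right) + 13134 \left(- \frac{1}{15890}\right)\right)\right) \frac{1}{42226}} = \frac{58901}{\left(8951 + \left(\frac{7238}{6403} - \frac{6567}{7945}\right)\right) \frac{1}{42226}} = \frac{58901}{\left(8951 + \frac{15457409}{50871835}\right) \frac{1}{42226}} = \frac{58901}{\frac{455369252494}{50871835} \cdot \frac{1}{42226}} = \frac{58901}{\frac{227684626247}{1074057052355}} = 58901 \cdot \frac{1074057052355}{227684626247} = \frac{63263034440761855}{227684626247}$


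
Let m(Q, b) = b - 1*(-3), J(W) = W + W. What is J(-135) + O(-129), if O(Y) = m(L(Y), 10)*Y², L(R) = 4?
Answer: 216063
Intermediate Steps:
J(W) = 2*W
m(Q, b) = 3 + b (m(Q, b) = b + 3 = 3 + b)
O(Y) = 13*Y² (O(Y) = (3 + 10)*Y² = 13*Y²)
J(-135) + O(-129) = 2*(-135) + 13*(-129)² = -270 + 13*16641 = -270 + 216333 = 216063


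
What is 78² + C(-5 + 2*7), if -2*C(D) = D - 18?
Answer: 12177/2 ≈ 6088.5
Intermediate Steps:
C(D) = 9 - D/2 (C(D) = -(D - 18)/2 = -(-18 + D)/2 = 9 - D/2)
78² + C(-5 + 2*7) = 78² + (9 - (-5 + 2*7)/2) = 6084 + (9 - (-5 + 14)/2) = 6084 + (9 - ½*9) = 6084 + (9 - 9/2) = 6084 + 9/2 = 12177/2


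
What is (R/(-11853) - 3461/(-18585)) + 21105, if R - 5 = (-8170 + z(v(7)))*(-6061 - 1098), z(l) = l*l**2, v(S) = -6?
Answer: 43622985803/2719605 ≈ 16040.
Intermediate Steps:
z(l) = l**3
R = 60035379 (R = 5 + (-8170 + (-6)**3)*(-6061 - 1098) = 5 + (-8170 - 216)*(-7159) = 5 - 8386*(-7159) = 5 + 60035374 = 60035379)
(R/(-11853) - 3461/(-18585)) + 21105 = (60035379/(-11853) - 3461/(-18585)) + 21105 = (60035379*(-1/11853) - 3461*(-1/18585)) + 21105 = (-20011793/3951 + 3461/18585) + 21105 = -13774277722/2719605 + 21105 = 43622985803/2719605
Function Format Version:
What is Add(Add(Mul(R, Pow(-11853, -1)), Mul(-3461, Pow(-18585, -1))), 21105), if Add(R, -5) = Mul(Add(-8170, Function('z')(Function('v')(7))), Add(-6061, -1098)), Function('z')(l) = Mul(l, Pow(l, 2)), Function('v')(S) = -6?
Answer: Rational(43622985803, 2719605) ≈ 16040.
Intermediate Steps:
Function('z')(l) = Pow(l, 3)
R = 60035379 (R = Add(5, Mul(Add(-8170, Pow(-6, 3)), Add(-6061, -1098))) = Add(5, Mul(Add(-8170, -216), -7159)) = Add(5, Mul(-8386, -7159)) = Add(5, 60035374) = 60035379)
Add(Add(Mul(R, Pow(-11853, -1)), Mul(-3461, Pow(-18585, -1))), 21105) = Add(Add(Mul(60035379, Pow(-11853, -1)), Mul(-3461, Pow(-18585, -1))), 21105) = Add(Add(Mul(60035379, Rational(-1, 11853)), Mul(-3461, Rational(-1, 18585))), 21105) = Add(Add(Rational(-20011793, 3951), Rational(3461, 18585)), 21105) = Add(Rational(-13774277722, 2719605), 21105) = Rational(43622985803, 2719605)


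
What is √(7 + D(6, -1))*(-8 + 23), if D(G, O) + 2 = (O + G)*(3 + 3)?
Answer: 15*√35 ≈ 88.741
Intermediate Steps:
D(G, O) = -2 + 6*G + 6*O (D(G, O) = -2 + (O + G)*(3 + 3) = -2 + (G + O)*6 = -2 + (6*G + 6*O) = -2 + 6*G + 6*O)
√(7 + D(6, -1))*(-8 + 23) = √(7 + (-2 + 6*6 + 6*(-1)))*(-8 + 23) = √(7 + (-2 + 36 - 6))*15 = √(7 + 28)*15 = √35*15 = 15*√35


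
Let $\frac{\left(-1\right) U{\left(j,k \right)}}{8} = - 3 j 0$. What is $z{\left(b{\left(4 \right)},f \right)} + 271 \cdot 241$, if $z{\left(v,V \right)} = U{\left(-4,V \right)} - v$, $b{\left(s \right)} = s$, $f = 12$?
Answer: $65307$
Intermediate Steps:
$U{\left(j,k \right)} = 0$ ($U{\left(j,k \right)} = - 8 - 3 j 0 = \left(-8\right) 0 = 0$)
$z{\left(v,V \right)} = - v$ ($z{\left(v,V \right)} = 0 - v = - v$)
$z{\left(b{\left(4 \right)},f \right)} + 271 \cdot 241 = \left(-1\right) 4 + 271 \cdot 241 = -4 + 65311 = 65307$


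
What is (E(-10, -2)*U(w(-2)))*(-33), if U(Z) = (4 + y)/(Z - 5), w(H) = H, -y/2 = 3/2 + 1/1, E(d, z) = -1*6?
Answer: 198/7 ≈ 28.286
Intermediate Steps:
E(d, z) = -6
y = -5 (y = -2*(3/2 + 1/1) = -2*(3*(½) + 1*1) = -2*(3/2 + 1) = -2*5/2 = -5)
U(Z) = -1/(-5 + Z) (U(Z) = (4 - 5)/(Z - 5) = -1/(-5 + Z))
(E(-10, -2)*U(w(-2)))*(-33) = -(-6)/(-5 - 2)*(-33) = -(-6)/(-7)*(-33) = -(-6)*(-1)/7*(-33) = -6*⅐*(-33) = -6/7*(-33) = 198/7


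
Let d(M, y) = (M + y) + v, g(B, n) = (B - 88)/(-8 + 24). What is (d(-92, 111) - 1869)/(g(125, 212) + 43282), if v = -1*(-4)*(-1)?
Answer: -29664/692549 ≈ -0.042833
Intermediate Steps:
v = -4 (v = 4*(-1) = -4)
g(B, n) = -11/2 + B/16 (g(B, n) = (-88 + B)/16 = (-88 + B)*(1/16) = -11/2 + B/16)
d(M, y) = -4 + M + y (d(M, y) = (M + y) - 4 = -4 + M + y)
(d(-92, 111) - 1869)/(g(125, 212) + 43282) = ((-4 - 92 + 111) - 1869)/((-11/2 + (1/16)*125) + 43282) = (15 - 1869)/((-11/2 + 125/16) + 43282) = -1854/(37/16 + 43282) = -1854/692549/16 = -1854*16/692549 = -29664/692549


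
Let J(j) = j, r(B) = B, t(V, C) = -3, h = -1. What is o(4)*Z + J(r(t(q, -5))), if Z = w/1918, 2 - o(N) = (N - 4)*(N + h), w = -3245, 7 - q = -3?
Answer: -6122/959 ≈ -6.3837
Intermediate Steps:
q = 10 (q = 7 - 1*(-3) = 7 + 3 = 10)
o(N) = 2 - (-1 + N)*(-4 + N) (o(N) = 2 - (N - 4)*(N - 1) = 2 - (-4 + N)*(-1 + N) = 2 - (-1 + N)*(-4 + N))
Z = -3245/1918 ≈ -1.6919
o(4)*Z + J(r(t(q, -5))) = (-2 - 1*4² + 5*4)*(-3245/1918) - 3 = (-2 - 1*16 + 20)*(-3245/1918) - 3 = (-2 - 16 + 20)*(-3245/1918) - 3 = 2*(-3245/1918) - 3 = -3245/959 - 3 = -6122/959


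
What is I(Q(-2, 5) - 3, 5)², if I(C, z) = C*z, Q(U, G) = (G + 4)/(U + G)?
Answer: 0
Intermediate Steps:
Q(U, G) = (4 + G)/(G + U)
I(Q(-2, 5) - 3, 5)² = (((4 + 5)/(5 - 2) - 3)*5)² = ((9/3 - 3)*5)² = (((⅓)*9 - 3)*5)² = ((3 - 3)*5)² = (0*5)² = 0² = 0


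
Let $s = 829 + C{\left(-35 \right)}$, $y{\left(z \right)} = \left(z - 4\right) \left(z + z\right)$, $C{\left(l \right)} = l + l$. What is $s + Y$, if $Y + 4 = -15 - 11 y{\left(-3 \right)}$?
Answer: $278$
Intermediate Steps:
$C{\left(l \right)} = 2 l$
$y{\left(z \right)} = 2 z \left(-4 + z\right)$ ($y{\left(z \right)} = \left(-4 + z\right) 2 z = 2 z \left(-4 + z\right)$)
$s = 759$ ($s = 829 + 2 \left(-35\right) = 829 - 70 = 759$)
$Y = -481$ ($Y = -4 - \left(15 + 11 \cdot 2 \left(-3\right) \left(-4 - 3\right)\right) = -4 - \left(15 + 11 \cdot 2 \left(-3\right) \left(-7\right)\right) = -4 - 477 = -481$)
$s + Y = 759 - 481 = 278$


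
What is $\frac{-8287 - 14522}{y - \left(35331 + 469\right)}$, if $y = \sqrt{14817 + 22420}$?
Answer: $\frac{272187400}{427200921} + \frac{7603 \sqrt{37237}}{427200921} \approx 0.64058$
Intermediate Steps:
$y = \sqrt{37237} \approx 192.97$
$\frac{-8287 - 14522}{y - \left(35331 + 469\right)} = \frac{-8287 - 14522}{\sqrt{37237} - \left(35331 + 469\right)} = - \frac{22809}{\sqrt{37237} - 35800} = - \frac{22809}{-35800 + \sqrt{37237}}$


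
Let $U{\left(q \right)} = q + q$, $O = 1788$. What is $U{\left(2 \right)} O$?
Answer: $7152$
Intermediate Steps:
$U{\left(q \right)} = 2 q$
$U{\left(2 \right)} O = 2 \cdot 2 \cdot 1788 = 4 \cdot 1788 = 7152$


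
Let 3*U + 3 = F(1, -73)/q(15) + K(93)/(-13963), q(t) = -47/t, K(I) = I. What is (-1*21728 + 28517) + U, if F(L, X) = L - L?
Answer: 94780813/13963 ≈ 6788.0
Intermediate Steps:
F(L, X) = 0
U = -13994/13963 (U = -1 + (0/((-47/15)) + 93/(-13963))/3 = -1 + (0/((-47*1/15)) + 93*(-1/13963))/3 = -1 + (0/(-47/15) - 93/13963)/3 = -1 + (0*(-15/47) - 93/13963)/3 = -1 + (0 - 93/13963)/3 = -1 + (⅓)*(-93/13963) = -1 - 31/13963 = -13994/13963 ≈ -1.0022)
(-1*21728 + 28517) + U = (-1*21728 + 28517) - 13994/13963 = (-21728 + 28517) - 13994/13963 = 6789 - 13994/13963 = 94780813/13963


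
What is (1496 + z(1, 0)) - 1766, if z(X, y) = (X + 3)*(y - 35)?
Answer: -410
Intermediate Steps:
z(X, y) = (-35 + y)*(3 + X) (z(X, y) = (3 + X)*(-35 + y) = (-35 + y)*(3 + X))
(1496 + z(1, 0)) - 1766 = (1496 + (-105 - 35*1 + 3*0 + 1*0)) - 1766 = (1496 + (-105 - 35 + 0 + 0)) - 1766 = (1496 - 140) - 1766 = 1356 - 1766 = -410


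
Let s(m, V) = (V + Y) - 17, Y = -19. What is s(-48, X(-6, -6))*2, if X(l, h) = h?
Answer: -84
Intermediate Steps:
s(m, V) = -36 + V (s(m, V) = (V - 19) - 17 = (-19 + V) - 17 = -36 + V)
s(-48, X(-6, -6))*2 = (-36 - 6)*2 = -42*2 = -84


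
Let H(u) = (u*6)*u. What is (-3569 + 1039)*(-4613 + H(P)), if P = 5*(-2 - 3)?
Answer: 2183390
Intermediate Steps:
P = -25 (P = 5*(-5) = -25)
H(u) = 6*u² (H(u) = (6*u)*u = 6*u²)
(-3569 + 1039)*(-4613 + H(P)) = (-3569 + 1039)*(-4613 + 6*(-25)²) = -2530*(-4613 + 6*625) = -2530*(-4613 + 3750) = -2530*(-863) = 2183390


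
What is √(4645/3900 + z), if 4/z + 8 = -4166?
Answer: √788398236795/813930 ≈ 1.0909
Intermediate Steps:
z = -2/2087 (z = 4/(-8 - 4166) = 4/(-4174) = 4*(-1/4174) = -2/2087 ≈ -0.00095831)
√(4645/3900 + z) = √(4645/3900 - 2/2087) = √(4645*(1/3900) - 2/2087) = √(929/780 - 2/2087) = √(1937263/1627860) = √788398236795/813930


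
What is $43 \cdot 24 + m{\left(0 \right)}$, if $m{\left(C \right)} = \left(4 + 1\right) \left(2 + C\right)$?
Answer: $1042$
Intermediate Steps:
$m{\left(C \right)} = 10 + 5 C$ ($m{\left(C \right)} = 5 \left(2 + C\right) = 10 + 5 C$)
$43 \cdot 24 + m{\left(0 \right)} = 43 \cdot 24 + \left(10 + 5 \cdot 0\right) = 1032 + \left(10 + 0\right) = 1032 + 10 = 1042$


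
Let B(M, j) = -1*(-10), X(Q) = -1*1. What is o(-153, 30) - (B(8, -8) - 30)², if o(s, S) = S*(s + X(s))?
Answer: -5020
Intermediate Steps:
X(Q) = -1
o(s, S) = S*(-1 + s) (o(s, S) = S*(s - 1) = S*(-1 + s))
B(M, j) = 10
o(-153, 30) - (B(8, -8) - 30)² = 30*(-1 - 153) - (10 - 30)² = 30*(-154) - 1*(-20)² = -4620 - 1*400 = -4620 - 400 = -5020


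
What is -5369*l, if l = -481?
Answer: 2582489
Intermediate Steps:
-5369*l = -5369*(-481) = 2582489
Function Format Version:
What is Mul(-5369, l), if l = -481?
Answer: 2582489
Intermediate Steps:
Mul(-5369, l) = Mul(-5369, -481) = 2582489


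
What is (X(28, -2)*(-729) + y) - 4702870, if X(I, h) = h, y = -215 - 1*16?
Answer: -4701643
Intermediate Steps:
y = -231 (y = -215 - 16 = -231)
(X(28, -2)*(-729) + y) - 4702870 = (-2*(-729) - 231) - 4702870 = (1458 - 231) - 4702870 = 1227 - 4702870 = -4701643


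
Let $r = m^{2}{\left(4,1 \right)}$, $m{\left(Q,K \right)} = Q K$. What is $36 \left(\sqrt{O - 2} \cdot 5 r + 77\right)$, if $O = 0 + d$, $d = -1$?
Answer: $2772 + 2880 i \sqrt{3} \approx 2772.0 + 4988.3 i$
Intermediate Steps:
$m{\left(Q,K \right)} = K Q$
$O = -1$ ($O = 0 - 1 = -1$)
$r = 16$ ($r = \left(1 \cdot 4\right)^{2} = 4^{2} = 16$)
$36 \left(\sqrt{O - 2} \cdot 5 r + 77\right) = 36 \left(\sqrt{-1 - 2} \cdot 5 \cdot 16 + 77\right) = 36 \left(\sqrt{-3} \cdot 5 \cdot 16 + 77\right) = 36 \left(i \sqrt{3} \cdot 5 \cdot 16 + 77\right) = 36 \left(5 i \sqrt{3} \cdot 16 + 77\right) = 36 \left(80 i \sqrt{3} + 77\right) = 36 \left(77 + 80 i \sqrt{3}\right) = 2772 + 2880 i \sqrt{3}$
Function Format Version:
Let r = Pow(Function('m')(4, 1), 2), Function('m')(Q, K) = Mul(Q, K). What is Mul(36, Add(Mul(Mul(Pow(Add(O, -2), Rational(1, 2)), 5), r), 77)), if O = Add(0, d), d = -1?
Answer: Add(2772, Mul(2880, I, Pow(3, Rational(1, 2)))) ≈ Add(2772.0, Mul(4988.3, I))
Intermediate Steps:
Function('m')(Q, K) = Mul(K, Q)
O = -1 (O = Add(0, -1) = -1)
r = 16 (r = Pow(Mul(1, 4), 2) = Pow(4, 2) = 16)
Mul(36, Add(Mul(Mul(Pow(Add(O, -2), Rational(1, 2)), 5), r), 77)) = Mul(36, Add(Mul(Mul(Pow(Add(-1, -2), Rational(1, 2)), 5), 16), 77)) = Mul(36, Add(Mul(Mul(Pow(-3, Rational(1, 2)), 5), 16), 77)) = Mul(36, Add(Mul(Mul(Mul(I, Pow(3, Rational(1, 2))), 5), 16), 77)) = Mul(36, Add(Mul(Mul(5, I, Pow(3, Rational(1, 2))), 16), 77)) = Mul(36, Add(Mul(80, I, Pow(3, Rational(1, 2))), 77)) = Mul(36, Add(77, Mul(80, I, Pow(3, Rational(1, 2))))) = Add(2772, Mul(2880, I, Pow(3, Rational(1, 2))))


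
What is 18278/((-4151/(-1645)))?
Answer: 4295330/593 ≈ 7243.4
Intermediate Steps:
18278/((-4151/(-1645))) = 18278/((-4151*(-1/1645))) = 18278/(593/235) = 18278*(235/593) = 4295330/593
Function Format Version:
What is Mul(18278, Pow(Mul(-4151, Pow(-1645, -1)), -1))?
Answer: Rational(4295330, 593) ≈ 7243.4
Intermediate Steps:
Mul(18278, Pow(Mul(-4151, Pow(-1645, -1)), -1)) = Mul(18278, Pow(Mul(-4151, Rational(-1, 1645)), -1)) = Mul(18278, Pow(Rational(593, 235), -1)) = Mul(18278, Rational(235, 593)) = Rational(4295330, 593)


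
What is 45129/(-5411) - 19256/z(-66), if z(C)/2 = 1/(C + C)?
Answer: 982396161/773 ≈ 1.2709e+6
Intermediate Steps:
z(C) = 1/C (z(C) = 2/(C + C) = 2/((2*C)) = 2*(1/(2*C)) = 1/C)
45129/(-5411) - 19256/z(-66) = 45129/(-5411) - 19256/(1/(-66)) = 45129*(-1/5411) - 19256/(-1/66) = -6447/773 - 19256*(-66) = -6447/773 + 1270896 = 982396161/773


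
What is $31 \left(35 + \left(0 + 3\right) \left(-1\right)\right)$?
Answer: $992$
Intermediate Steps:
$31 \left(35 + \left(0 + 3\right) \left(-1\right)\right) = 31 \left(35 + 3 \left(-1\right)\right) = 31 \left(35 - 3\right) = 31 \cdot 32 = 992$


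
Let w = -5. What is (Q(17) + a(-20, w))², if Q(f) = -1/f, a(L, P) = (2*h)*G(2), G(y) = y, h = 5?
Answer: 114921/289 ≈ 397.65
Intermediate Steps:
a(L, P) = 20 (a(L, P) = (2*5)*2 = 10*2 = 20)
(Q(17) + a(-20, w))² = (-1/17 + 20)² = (339/17)² = 114921/289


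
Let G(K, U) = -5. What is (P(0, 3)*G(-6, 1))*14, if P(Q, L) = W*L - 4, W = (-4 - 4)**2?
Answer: -13160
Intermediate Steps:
W = 64 (W = (-8)**2 = 64)
P(Q, L) = -4 + 64*L (P(Q, L) = 64*L - 4 = -4 + 64*L)
(P(0, 3)*G(-6, 1))*14 = ((-4 + 64*3)*(-5))*14 = ((-4 + 192)*(-5))*14 = (188*(-5))*14 = -940*14 = -13160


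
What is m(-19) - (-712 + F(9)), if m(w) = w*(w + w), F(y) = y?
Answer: 1425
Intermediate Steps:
m(w) = 2*w² (m(w) = w*(2*w) = 2*w²)
m(-19) - (-712 + F(9)) = 2*(-19)² - (-712 + 9) = 2*361 - 1*(-703) = 722 + 703 = 1425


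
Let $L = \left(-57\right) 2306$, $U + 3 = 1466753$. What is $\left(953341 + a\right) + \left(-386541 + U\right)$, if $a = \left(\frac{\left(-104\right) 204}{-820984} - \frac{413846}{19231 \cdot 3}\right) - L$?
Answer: $\frac{12818071537788866}{5920628739} \approx 2.165 \cdot 10^{6}$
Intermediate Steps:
$U = 1466750$ ($U = -3 + 1466753 = 1466750$)
$L = -131442$
$a = \frac{778176965595416}{5920628739}$ ($a = \left(\frac{\left(-104\right) 204}{-820984} - \frac{413846}{19231 \cdot 3}\right) - -131442 = \left(\left(-21216\right) \left(- \frac{1}{820984}\right) - \frac{413846}{57693}\right) + 131442 = \left(\frac{2652}{102623} - \frac{413846}{57693}\right) + 131442 = - \frac{42317116222}{5920628739} + 131442 = \frac{778176965595416}{5920628739} \approx 1.3143 \cdot 10^{5}$)
$\left(953341 + a\right) + \left(-386541 + U\right) = \left(953341 + \frac{778176965595416}{5920628739}\right) + \left(-386541 + 1466750\right) = \frac{6422555088262415}{5920628739} + 1080209 = \frac{12818071537788866}{5920628739}$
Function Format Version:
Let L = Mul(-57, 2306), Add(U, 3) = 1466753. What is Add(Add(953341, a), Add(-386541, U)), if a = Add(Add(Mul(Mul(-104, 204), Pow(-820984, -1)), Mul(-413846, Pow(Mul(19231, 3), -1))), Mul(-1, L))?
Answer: Rational(12818071537788866, 5920628739) ≈ 2.1650e+6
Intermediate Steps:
U = 1466750 (U = Add(-3, 1466753) = 1466750)
L = -131442
a = Rational(778176965595416, 5920628739) (a = Add(Add(Mul(Mul(-104, 204), Pow(-820984, -1)), Mul(-413846, Pow(Mul(19231, 3), -1))), Mul(-1, -131442)) = Add(Add(Mul(-21216, Rational(-1, 820984)), Mul(-413846, Pow(57693, -1))), 131442) = Add(Add(Rational(2652, 102623), Mul(-413846, Rational(1, 57693))), 131442) = Add(Add(Rational(2652, 102623), Rational(-413846, 57693)), 131442) = Add(Rational(-42317116222, 5920628739), 131442) = Rational(778176965595416, 5920628739) ≈ 1.3143e+5)
Add(Add(953341, a), Add(-386541, U)) = Add(Add(953341, Rational(778176965595416, 5920628739)), Add(-386541, 1466750)) = Add(Rational(6422555088262415, 5920628739), 1080209) = Rational(12818071537788866, 5920628739)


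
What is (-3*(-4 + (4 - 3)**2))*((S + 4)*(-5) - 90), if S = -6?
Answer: -720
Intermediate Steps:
(-3*(-4 + (4 - 3)**2))*((S + 4)*(-5) - 90) = (-3*(-4 + (4 - 3)**2))*((-6 + 4)*(-5) - 90) = (-3*(-4 + 1**2))*(-2*(-5) - 90) = (-3*(-4 + 1))*(10 - 90) = -3*(-3)*(-80) = 9*(-80) = -720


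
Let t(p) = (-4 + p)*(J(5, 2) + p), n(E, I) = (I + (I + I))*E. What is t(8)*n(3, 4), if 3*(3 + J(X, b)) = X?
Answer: 960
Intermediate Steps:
J(X, b) = -3 + X/3
n(E, I) = 3*E*I (n(E, I) = (I + 2*I)*E = (3*I)*E = 3*E*I)
t(p) = (-4 + p)*(-4/3 + p) (t(p) = (-4 + p)*((-3 + (⅓)*5) + p) = (-4 + p)*((-3 + 5/3) + p) = (-4 + p)*(-4/3 + p))
t(8)*n(3, 4) = (16/3 + 8² - 16/3*8)*(3*3*4) = (16/3 + 64 - 128/3)*36 = (80/3)*36 = 960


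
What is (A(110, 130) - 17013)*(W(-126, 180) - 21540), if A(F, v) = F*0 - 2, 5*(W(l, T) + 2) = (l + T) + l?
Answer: 366782146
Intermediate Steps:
W(l, T) = -2 + T/5 + 2*l/5 (W(l, T) = -2 + ((l + T) + l)/5 = -2 + ((T + l) + l)/5 = -2 + (T + 2*l)/5 = -2 + (T/5 + 2*l/5) = -2 + T/5 + 2*l/5)
A(F, v) = -2 (A(F, v) = 0 - 2 = -2)
(A(110, 130) - 17013)*(W(-126, 180) - 21540) = (-2 - 17013)*((-2 + (⅕)*180 + (⅖)*(-126)) - 21540) = -17015*((-2 + 36 - 252/5) - 21540) = -17015*(-82/5 - 21540) = -17015*(-107782/5) = 366782146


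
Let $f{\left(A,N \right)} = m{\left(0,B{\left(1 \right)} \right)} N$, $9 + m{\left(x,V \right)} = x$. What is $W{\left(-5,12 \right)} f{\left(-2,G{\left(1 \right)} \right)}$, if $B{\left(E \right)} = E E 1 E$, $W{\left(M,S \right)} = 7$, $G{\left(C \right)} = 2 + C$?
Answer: $-189$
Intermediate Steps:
$B{\left(E \right)} = E^{3}$ ($B{\left(E \right)} = E^{2} \cdot 1 E = E^{2} E = E^{3}$)
$m{\left(x,V \right)} = -9 + x$
$f{\left(A,N \right)} = - 9 N$ ($f{\left(A,N \right)} = \left(-9 + 0\right) N = - 9 N$)
$W{\left(-5,12 \right)} f{\left(-2,G{\left(1 \right)} \right)} = 7 \left(- 9 \left(2 + 1\right)\right) = 7 \left(\left(-9\right) 3\right) = 7 \left(-27\right) = -189$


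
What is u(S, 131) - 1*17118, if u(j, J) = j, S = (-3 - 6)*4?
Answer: -17154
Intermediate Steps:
S = -36 (S = -9*4 = -36)
u(S, 131) - 1*17118 = -36 - 1*17118 = -36 - 17118 = -17154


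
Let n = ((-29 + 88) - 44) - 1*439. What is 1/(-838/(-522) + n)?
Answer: -261/110245 ≈ -0.0023675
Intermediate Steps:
n = -424 (n = (59 - 44) - 439 = 15 - 439 = -424)
1/(-838/(-522) + n) = 1/(-838/(-522) - 424) = 1/(-838*(-1/522) - 424) = 1/(419/261 - 424) = 1/(-110245/261) = -261/110245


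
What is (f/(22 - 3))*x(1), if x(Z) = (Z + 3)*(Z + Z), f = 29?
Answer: 232/19 ≈ 12.211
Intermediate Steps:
x(Z) = 2*Z*(3 + Z) (x(Z) = (3 + Z)*(2*Z) = 2*Z*(3 + Z))
(f/(22 - 3))*x(1) = (29/(22 - 3))*(2*1*(3 + 1)) = (29/19)*(2*1*4) = ((1/19)*29)*8 = (29/19)*8 = 232/19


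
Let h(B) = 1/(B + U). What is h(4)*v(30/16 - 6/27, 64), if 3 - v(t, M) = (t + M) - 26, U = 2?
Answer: -2639/432 ≈ -6.1088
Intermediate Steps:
v(t, M) = 29 - M - t (v(t, M) = 3 - ((t + M) - 26) = 3 - ((M + t) - 26) = 3 - (-26 + M + t) = 3 + (26 - M - t) = 29 - M - t)
h(B) = 1/(2 + B) (h(B) = 1/(B + 2) = 1/(2 + B))
h(4)*v(30/16 - 6/27, 64) = (29 - 1*64 - (30/16 - 6/27))/(2 + 4) = (29 - 64 - (30*(1/16) - 6*1/27))/6 = (29 - 64 - (15/8 - 2/9))/6 = (29 - 64 - 1*119/72)/6 = (29 - 64 - 119/72)/6 = (⅙)*(-2639/72) = -2639/432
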